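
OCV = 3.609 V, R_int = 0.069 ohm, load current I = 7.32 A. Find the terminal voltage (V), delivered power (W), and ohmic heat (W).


Step 1: V_terminal = OCV - I*R = 3.609 - 7.32 * 0.069 = 3.1039 V
Step 2: P_out = V_terminal * I = 3.1039 * 7.32 = 22.72 W
Step 3: Q = I^2 * R = 7.32^2 * 0.069 = 3.697 W

V=3.1039 V, P=22.72 W, Q=3.697 W


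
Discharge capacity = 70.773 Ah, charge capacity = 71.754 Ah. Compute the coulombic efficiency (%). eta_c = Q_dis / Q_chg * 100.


eta_c = Q_dis / Q_chg * 100 = 70.773 / 71.754 * 100 = 98.63%

98.63%


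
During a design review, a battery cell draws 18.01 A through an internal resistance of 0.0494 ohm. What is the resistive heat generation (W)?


Q = I^2 * R = 18.01^2 * 0.0494 = 16.02 W

16.02 W


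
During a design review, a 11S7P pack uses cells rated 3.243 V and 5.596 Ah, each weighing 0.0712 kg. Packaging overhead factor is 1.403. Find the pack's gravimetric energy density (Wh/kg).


Step 1: V_pack = 11 * 3.243 = 35.673 V
Step 2: C_pack = 7 * 5.596 = 39.172 Ah
Step 3: E_pack = V_pack * C_pack = 35.673 * 39.172 = 1397.4 Wh
Step 4: m_pack = 11 * 7 * 0.0712 * 1.403 = 7.6918 kg
Step 5: ED = E_pack / m_pack = 1397.4 / 7.6918 = 181.7 Wh/kg

181.7 Wh/kg


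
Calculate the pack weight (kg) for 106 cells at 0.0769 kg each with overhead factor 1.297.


Cell mass sum = 106 * 0.0769 = 8.1514 kg
With overhead 1.297: m_pack = 8.1514 * 1.297 = 10.57 kg

10.57 kg


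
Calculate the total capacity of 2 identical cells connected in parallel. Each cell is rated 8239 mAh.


Convert: C_cell = 8239 mAh = 8.239 Ah
C_total = 2 * 8.239 = 16.478 Ah

16.478 Ah


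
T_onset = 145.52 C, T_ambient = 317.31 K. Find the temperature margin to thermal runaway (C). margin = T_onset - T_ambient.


Convert: T_ambient = 317.31 K = 44.16 C
margin = 145.52 - 44.16 = 101.36 C

101.36 C


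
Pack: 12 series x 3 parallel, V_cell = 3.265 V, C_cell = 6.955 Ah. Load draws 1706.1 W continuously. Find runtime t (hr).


Step 1: E_pack = Ns * V_cell * Np * C_cell = 12 * 3.265 * 3 * 6.955 = 817.49 Wh
Step 2: t = E_pack / P = 817.49 / 1706.1 = 0.4792 hr

0.4792 hr


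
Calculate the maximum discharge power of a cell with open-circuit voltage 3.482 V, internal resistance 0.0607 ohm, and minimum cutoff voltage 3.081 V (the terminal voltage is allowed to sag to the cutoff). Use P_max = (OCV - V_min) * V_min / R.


dV = OCV - V_min = 0.401 V (so I_max = dV / R)
P_max = dV * V_min / R = 0.401 * 3.081 / 0.0607 = 20.35 W

20.35 W


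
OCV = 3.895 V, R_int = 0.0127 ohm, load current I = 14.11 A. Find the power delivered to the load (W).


Step 1: V_terminal = OCV - I*R = 3.895 - 14.11 * 0.0127 = 3.7158 V
Step 2: P_out = V_terminal * I = 3.7158 * 14.11 = 52.43 W

52.43 W


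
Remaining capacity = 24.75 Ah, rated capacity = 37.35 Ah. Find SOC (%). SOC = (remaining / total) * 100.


SOC = (remaining / total) * 100 = (24.75 / 37.35) * 100 = 66.27%

66.27%


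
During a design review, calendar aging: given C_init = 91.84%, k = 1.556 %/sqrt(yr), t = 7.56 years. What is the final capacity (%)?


Step 1: sqrt(7.56 yr) = 2.7495
Step 2: drop = 1.556 * 2.7495 = 4.2782
Step 3: C_final = 91.84 - 4.2782 = 87.56%

87.56%


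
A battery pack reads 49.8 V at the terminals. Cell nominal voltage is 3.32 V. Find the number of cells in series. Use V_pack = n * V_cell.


n = V_pack / V_cell = 49.8 / 3.32 = 15

15


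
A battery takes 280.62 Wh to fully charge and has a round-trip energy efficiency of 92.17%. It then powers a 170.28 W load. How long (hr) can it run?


Step 1: E_discharge = eta/100 * E_charge = 92.17/100 * 280.62 = 258.65 Wh
Step 2: t = E_discharge / P = 258.65 / 170.28 = 1.519 hr

1.519 hr


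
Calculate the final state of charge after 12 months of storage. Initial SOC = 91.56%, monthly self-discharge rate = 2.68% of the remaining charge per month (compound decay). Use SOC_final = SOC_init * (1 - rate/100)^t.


decay = (1 - 2.68/100)^12 = 0.72181
SOC_final = 91.56 * 0.72181 = 66.09%

66.09%


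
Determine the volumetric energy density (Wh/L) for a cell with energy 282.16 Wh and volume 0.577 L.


ED = E / V = 282.16 / 0.577 = 489.0 Wh/L

489.0 Wh/L


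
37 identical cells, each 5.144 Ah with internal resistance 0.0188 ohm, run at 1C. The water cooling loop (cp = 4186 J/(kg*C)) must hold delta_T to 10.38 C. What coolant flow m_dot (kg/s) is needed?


Step 1: I = 1 * 5.144 = 5.144 A
Step 2: Q_cell = I^2 * R = 5.144^2 * 0.0188 = 0.49746 W
Step 3: Q_total = 37 * 0.49746 = 18.406 W
Step 4: m_dot = Q_total / (cp * dT) = 18.406 / (4186 * 10.38) = 4.236e-04 kg/s

4.236e-04 kg/s


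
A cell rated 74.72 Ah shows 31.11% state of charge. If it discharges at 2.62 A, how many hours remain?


Step 1: remaining = SOC/100 * C_total = 31.11/100 * 74.72 = 23.245 Ah
Step 2: t = remaining / I = 23.245 / 2.62 = 8.872 hr

8.872 hr


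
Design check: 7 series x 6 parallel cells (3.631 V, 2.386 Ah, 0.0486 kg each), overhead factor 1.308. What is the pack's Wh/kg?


Step 1: V_pack = 7 * 3.631 = 25.417 V
Step 2: C_pack = 6 * 2.386 = 14.316 Ah
Step 3: E_pack = V_pack * C_pack = 25.417 * 14.316 = 363.87 Wh
Step 4: m_pack = 7 * 6 * 0.0486 * 1.308 = 2.6699 kg
Step 5: ED = E_pack / m_pack = 363.87 / 2.6699 = 136.3 Wh/kg

136.3 Wh/kg


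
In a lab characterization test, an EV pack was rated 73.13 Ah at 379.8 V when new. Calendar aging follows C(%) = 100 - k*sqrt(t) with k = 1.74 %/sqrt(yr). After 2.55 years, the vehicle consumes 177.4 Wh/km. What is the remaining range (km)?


Step 1: capacity retention = 100 - 1.74 * sqrt(2.55) = 100 - 1.74 * 1.5969 = 97.221%
Step 2: C_now = 73.13 * 97.221/100 = 71.098 Ah
Step 3: E_pack = V * C_now = 379.8 * 71.098 = 27003 Wh
Step 4: range = E_pack / consumption = 27003 / 177.4 = 152.2 km

152.2 km


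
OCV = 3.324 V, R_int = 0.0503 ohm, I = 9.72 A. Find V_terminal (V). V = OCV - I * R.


IR drop = 9.72 * 0.0503 = 0.48892 V
V = 3.324 - 0.48892 = 2.835 V

2.835 V


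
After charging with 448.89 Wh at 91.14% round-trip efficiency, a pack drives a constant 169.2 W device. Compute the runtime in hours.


Step 1: E_discharge = eta/100 * E_charge = 91.14/100 * 448.89 = 409.12 Wh
Step 2: t = E_discharge / P = 409.12 / 169.2 = 2.418 hr

2.418 hr


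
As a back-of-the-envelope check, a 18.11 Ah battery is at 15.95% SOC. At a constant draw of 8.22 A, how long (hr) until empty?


Step 1: remaining = SOC/100 * C_total = 15.95/100 * 18.11 = 2.8885 Ah
Step 2: t = remaining / I = 2.8885 / 8.22 = 0.3514 hr

0.3514 hr


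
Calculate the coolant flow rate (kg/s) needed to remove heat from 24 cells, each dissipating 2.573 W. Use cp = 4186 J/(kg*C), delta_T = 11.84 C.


Q_total = 24 * 2.573 = 61.752 W
m_dot = Q_total / (cp * dT) = 61.752 / (4186 * 11.84) = 0.001246 kg/s

0.001246 kg/s


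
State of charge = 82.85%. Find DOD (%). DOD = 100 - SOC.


Complement of SOC: DOD = 100% - 82.85% = 17.15%

17.15%


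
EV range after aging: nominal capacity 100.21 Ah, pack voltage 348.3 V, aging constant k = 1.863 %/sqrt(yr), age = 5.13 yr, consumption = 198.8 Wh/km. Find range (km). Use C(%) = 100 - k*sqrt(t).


Step 1: capacity retention = 100 - 1.863 * sqrt(5.13) = 100 - 1.863 * 2.265 = 95.78%
Step 2: C_now = 100.21 * 95.78/100 = 95.981 Ah
Step 3: E_pack = V * C_now = 348.3 * 95.981 = 33430 Wh
Step 4: range = E_pack / consumption = 33430 / 198.8 = 168.2 km

168.2 km


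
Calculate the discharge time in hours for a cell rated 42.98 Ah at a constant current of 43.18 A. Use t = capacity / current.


Runtime = 42.98 Ah / 43.18 A = 0.9954 hr

0.9954 hr


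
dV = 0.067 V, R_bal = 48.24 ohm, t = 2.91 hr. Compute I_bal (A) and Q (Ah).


First, Ohm's law: I_bal = 0.067 V / 48.24 ohm = 0.0013889 A
Then Q = I * t = 0.0013889 A * 2.91 hr = 0.004042 Ah

I=0.0013889 A, Q=0.004042 Ah


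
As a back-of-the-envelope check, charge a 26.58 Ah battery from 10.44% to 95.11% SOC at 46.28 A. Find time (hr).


Step 1: dSOC = 95.11% - 10.44% = 84.67%
Step 2: delta_Ah = 26.58 * 84.67 / 100 = 22.505 Ah
Step 3: t = 22.505 / 46.28 = 0.4863 hr

0.4863 hr


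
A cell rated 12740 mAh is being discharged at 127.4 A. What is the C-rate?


Convert: capacity = 12740 mAh = 12.74 Ah
Rearranging: C_rate = 127.4 / 12.74 = 10C

10C


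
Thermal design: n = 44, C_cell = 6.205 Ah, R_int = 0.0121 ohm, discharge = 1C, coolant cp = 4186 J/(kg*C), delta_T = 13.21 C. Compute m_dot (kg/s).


Step 1: I = 1 * 6.205 = 6.205 A
Step 2: Q_cell = I^2 * R = 6.205^2 * 0.0121 = 0.46587 W
Step 3: Q_total = 44 * 0.46587 = 20.498 W
Step 4: m_dot = Q_total / (cp * dT) = 20.498 / (4186 * 13.21) = 3.707e-04 kg/s

3.707e-04 kg/s


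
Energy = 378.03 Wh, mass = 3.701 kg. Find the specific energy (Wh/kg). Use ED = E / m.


Specific energy = 378.03 Wh / 3.701 kg = 102.1 Wh/kg

102.1 Wh/kg


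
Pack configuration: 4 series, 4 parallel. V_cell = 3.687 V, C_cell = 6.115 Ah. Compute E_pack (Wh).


V_pack = 4 * 3.687 = 14.748 V
C_pack = 4 * 6.115 = 24.46 Ah
E = V_pack * C_pack = 14.748 * 24.46 = 360.7 Wh

360.7 Wh


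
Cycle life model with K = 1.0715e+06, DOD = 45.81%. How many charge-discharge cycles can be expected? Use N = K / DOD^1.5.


DOD^1.5 = 310.06
N = K / DOD^1.5 = 1.0715e+06 / 310.06 = 3456

3456 cycles


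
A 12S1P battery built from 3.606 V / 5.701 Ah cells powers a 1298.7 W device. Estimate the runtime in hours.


Step 1: E_pack = Ns * V_cell * Np * C_cell = 12 * 3.606 * 1 * 5.701 = 246.69 Wh
Step 2: t = E_pack / P = 246.69 / 1298.7 = 0.1900 hr

0.1900 hr


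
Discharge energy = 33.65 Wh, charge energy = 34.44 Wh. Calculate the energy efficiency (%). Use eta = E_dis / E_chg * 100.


eta_e = E_dis / E_chg * 100 = 33.65 / 34.44 * 100 = 97.71%

97.71%


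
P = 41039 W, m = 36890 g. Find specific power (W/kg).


Convert: m = 36890 g = 36.89 kg
SP = P / m = 41039 / 36.89 = 1112 W/kg

1112 W/kg


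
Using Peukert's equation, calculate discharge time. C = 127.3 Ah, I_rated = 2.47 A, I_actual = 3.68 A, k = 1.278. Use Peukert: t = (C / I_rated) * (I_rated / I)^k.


Step 1: t_rated = C / I_rated = 127.3 / 2.47 = 51.538 hr
Step 2: ratio = 2.47 / 3.68 = 0.6712
Step 3: ratio^k = 0.6712^1.278 = 0.60078
Step 4: t = t_rated * ratio^k = 51.538 * 0.60078 = 30.96 hr

30.96 hr


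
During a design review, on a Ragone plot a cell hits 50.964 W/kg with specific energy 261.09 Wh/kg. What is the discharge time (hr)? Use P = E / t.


t = E / P = 261.09 / 50.964 = 5.123 hr

5.123 hr


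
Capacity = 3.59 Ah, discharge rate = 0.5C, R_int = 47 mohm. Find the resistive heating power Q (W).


Convert: R = 47 mohm = 0.047 ohm
Step 1: I = C_rate * capacity = 0.5 * 3.59 = 1.795 A
Step 2: Q = I^2 * R = 1.795^2 * 0.047 = 3.222 * 0.047 = 0.1514 W

0.1514 W


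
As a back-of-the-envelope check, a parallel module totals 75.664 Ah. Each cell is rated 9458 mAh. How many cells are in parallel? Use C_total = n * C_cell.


Convert: C_cell = 9458 mAh = 9.458 Ah
n = C_total / C_cell = 75.664 / 9.458 = 8

8


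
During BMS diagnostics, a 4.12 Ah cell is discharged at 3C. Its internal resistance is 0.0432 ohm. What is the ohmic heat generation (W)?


Step 1: I = C_rate * capacity = 3 * 4.12 = 12.36 A
Step 2: Q = I^2 * R = 12.36^2 * 0.0432 = 152.77 * 0.0432 = 6.600 W

6.600 W


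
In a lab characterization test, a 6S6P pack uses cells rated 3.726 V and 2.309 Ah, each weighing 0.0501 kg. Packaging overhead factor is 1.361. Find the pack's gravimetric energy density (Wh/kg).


Step 1: V_pack = 6 * 3.726 = 22.356 V
Step 2: C_pack = 6 * 2.309 = 13.854 Ah
Step 3: E_pack = V_pack * C_pack = 22.356 * 13.854 = 309.72 Wh
Step 4: m_pack = 6 * 6 * 0.0501 * 1.361 = 2.4547 kg
Step 5: ED = E_pack / m_pack = 309.72 / 2.4547 = 126.2 Wh/kg

126.2 Wh/kg


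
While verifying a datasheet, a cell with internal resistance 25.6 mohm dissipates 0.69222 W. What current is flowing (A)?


Convert: R = 25.6 mohm = 0.0256 ohm
I = sqrt(Q / R) = sqrt(0.69222 / 0.0256) = sqrt(27.04) = 5.200 A

5.200 A


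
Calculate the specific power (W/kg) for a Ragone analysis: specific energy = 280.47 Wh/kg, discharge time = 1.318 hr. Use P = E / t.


P_specific = E / t = 280.47 / 1.318 = 212.8 W/kg

212.8 W/kg


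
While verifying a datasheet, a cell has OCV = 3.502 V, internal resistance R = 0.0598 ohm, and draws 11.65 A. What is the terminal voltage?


V = OCV - I*R = 3.502 - 11.65 * 0.0598 = 2.805 V

2.805 V


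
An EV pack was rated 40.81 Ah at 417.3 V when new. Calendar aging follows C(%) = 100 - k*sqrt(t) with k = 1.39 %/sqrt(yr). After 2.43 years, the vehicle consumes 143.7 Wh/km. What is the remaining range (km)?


Step 1: capacity retention = 100 - 1.39 * sqrt(2.43) = 100 - 1.39 * 1.5588 = 97.833%
Step 2: C_now = 40.81 * 97.833/100 = 39.926 Ah
Step 3: E_pack = V * C_now = 417.3 * 39.926 = 16661 Wh
Step 4: range = E_pack / consumption = 16661 / 143.7 = 115.9 km

115.9 km


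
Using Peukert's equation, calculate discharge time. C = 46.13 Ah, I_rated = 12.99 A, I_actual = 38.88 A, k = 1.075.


Step 1: t_rated = C / I_rated = 46.13 / 12.99 = 3.5512 hr
Step 2: ratio = 12.99 / 38.88 = 0.3341
Step 3: ratio^k = 0.3341^1.075 = 0.30773
Step 4: t = t_rated * ratio^k = 3.5512 * 0.30773 = 1.093 hr

1.093 hr


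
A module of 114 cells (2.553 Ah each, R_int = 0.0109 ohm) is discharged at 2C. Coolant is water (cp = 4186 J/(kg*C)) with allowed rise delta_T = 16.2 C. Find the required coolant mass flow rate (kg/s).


Step 1: I = 2 * 2.553 = 5.106 A
Step 2: Q_cell = I^2 * R = 5.106^2 * 0.0109 = 0.28418 W
Step 3: Q_total = 114 * 0.28418 = 32.397 W
Step 4: m_dot = Q_total / (cp * dT) = 32.397 / (4186 * 16.2) = 4.777e-04 kg/s

4.777e-04 kg/s


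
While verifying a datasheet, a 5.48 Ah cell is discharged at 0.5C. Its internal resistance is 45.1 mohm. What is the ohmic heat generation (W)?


Convert: R = 45.1 mohm = 0.0451 ohm
Step 1: I = C_rate * capacity = 0.5 * 5.48 = 2.74 A
Step 2: Q = I^2 * R = 2.74^2 * 0.0451 = 7.5076 * 0.0451 = 0.3386 W

0.3386 W


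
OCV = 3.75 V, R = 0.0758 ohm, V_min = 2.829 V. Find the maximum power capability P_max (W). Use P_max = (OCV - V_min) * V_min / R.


dV = OCV - V_min = 0.921 V (so I_max = dV / R)
P_max = dV * V_min / R = 0.921 * 2.829 / 0.0758 = 34.37 W

34.37 W


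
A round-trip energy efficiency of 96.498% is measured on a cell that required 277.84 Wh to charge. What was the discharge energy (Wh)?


E_dis = eta/100 * E_chg = 96.498/100 * 277.84 = 268.1 Wh

268.1 Wh


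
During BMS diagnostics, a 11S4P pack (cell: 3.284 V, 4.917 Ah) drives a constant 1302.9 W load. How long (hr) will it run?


Step 1: E_pack = Ns * V_cell * Np * C_cell = 11 * 3.284 * 4 * 4.917 = 710.49 Wh
Step 2: t = E_pack / P = 710.49 / 1302.9 = 0.5453 hr

0.5453 hr


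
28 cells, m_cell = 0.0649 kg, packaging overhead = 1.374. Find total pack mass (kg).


Cell mass sum = 28 * 0.0649 = 1.8172 kg
With overhead 1.374: m_pack = 1.8172 * 1.374 = 2.497 kg

2.497 kg


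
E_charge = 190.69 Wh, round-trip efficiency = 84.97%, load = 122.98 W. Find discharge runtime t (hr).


Step 1: E_discharge = eta/100 * E_charge = 84.97/100 * 190.69 = 162.03 Wh
Step 2: t = E_discharge / P = 162.03 / 122.98 = 1.318 hr

1.318 hr


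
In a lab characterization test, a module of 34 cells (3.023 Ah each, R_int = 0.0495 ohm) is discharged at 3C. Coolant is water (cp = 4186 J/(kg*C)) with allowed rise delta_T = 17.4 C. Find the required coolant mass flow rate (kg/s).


Step 1: I = 3 * 3.023 = 9.069 A
Step 2: Q_cell = I^2 * R = 9.069^2 * 0.0495 = 4.0712 W
Step 3: Q_total = 34 * 4.0712 = 138.42 W
Step 4: m_dot = Q_total / (cp * dT) = 138.42 / (4186 * 17.4) = 0.001900 kg/s

0.001900 kg/s


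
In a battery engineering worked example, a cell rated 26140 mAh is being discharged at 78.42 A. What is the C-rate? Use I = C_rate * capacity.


Convert: capacity = 26140 mAh = 26.14 Ah
Rearranging: C_rate = 78.42 / 26.14 = 3C

3C


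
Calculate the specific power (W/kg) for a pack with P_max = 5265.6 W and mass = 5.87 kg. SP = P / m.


Specific power = 5265.6 W / 5.87 kg = 897.0 W/kg

897.0 W/kg


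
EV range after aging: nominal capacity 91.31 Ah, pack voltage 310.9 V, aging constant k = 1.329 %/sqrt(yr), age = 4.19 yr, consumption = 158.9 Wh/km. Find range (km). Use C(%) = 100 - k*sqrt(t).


Step 1: capacity retention = 100 - 1.329 * sqrt(4.19) = 100 - 1.329 * 2.0469 = 97.28%
Step 2: C_now = 91.31 * 97.28/100 = 88.826 Ah
Step 3: E_pack = V * C_now = 310.9 * 88.826 = 27616 Wh
Step 4: range = E_pack / consumption = 27616 / 158.9 = 173.8 km

173.8 km


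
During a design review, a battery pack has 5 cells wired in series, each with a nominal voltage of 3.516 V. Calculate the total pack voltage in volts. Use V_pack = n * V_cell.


Series voltages add: 5 * 3.516 V = 17.58 V

17.58 V


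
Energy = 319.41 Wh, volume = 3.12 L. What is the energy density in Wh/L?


ED = E / V = 319.41 / 3.12 = 102.4 Wh/L

102.4 Wh/L


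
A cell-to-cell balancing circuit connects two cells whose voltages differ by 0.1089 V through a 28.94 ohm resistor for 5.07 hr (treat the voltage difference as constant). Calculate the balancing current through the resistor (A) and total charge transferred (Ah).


I_bal = dV / R = 0.1089 / 28.94 = 0.003763 A
Q = I_bal * t = 0.003763 * 5.07 = 0.01908 Ah

I=0.003763 A, Q=0.01908 Ah


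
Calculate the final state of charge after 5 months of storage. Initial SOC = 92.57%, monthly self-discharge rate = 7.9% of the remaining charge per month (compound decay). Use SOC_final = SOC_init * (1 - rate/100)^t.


decay = (1 - 7.9/100)^5 = 0.66267
SOC_final = 92.57 * 0.66267 = 61.34%

61.34%


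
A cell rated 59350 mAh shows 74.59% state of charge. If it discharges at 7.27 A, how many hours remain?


Convert: C_total = 59350 mAh = 59.35 Ah
Step 1: remaining = SOC/100 * C_total = 74.59/100 * 59.35 = 44.269 Ah
Step 2: t = remaining / I = 44.269 / 7.27 = 6.089 hr

6.089 hr


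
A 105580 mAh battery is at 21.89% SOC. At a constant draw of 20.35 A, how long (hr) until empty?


Convert: C_total = 105580 mAh = 105.58 Ah
Step 1: remaining = SOC/100 * C_total = 21.89/100 * 105.58 = 23.111 Ah
Step 2: t = remaining / I = 23.111 / 20.35 = 1.136 hr

1.136 hr


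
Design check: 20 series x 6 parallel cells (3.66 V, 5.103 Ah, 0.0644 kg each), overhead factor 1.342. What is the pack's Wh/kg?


Step 1: V_pack = 20 * 3.66 = 73.2 V
Step 2: C_pack = 6 * 5.103 = 30.618 Ah
Step 3: E_pack = V_pack * C_pack = 73.2 * 30.618 = 2241.2 Wh
Step 4: m_pack = 20 * 6 * 0.0644 * 1.342 = 10.371 kg
Step 5: ED = E_pack / m_pack = 2241.2 / 10.371 = 216.1 Wh/kg

216.1 Wh/kg


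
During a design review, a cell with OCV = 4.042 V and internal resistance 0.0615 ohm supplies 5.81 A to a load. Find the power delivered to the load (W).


Step 1: V_terminal = OCV - I*R = 4.042 - 5.81 * 0.0615 = 3.6847 V
Step 2: P_out = V_terminal * I = 3.6847 * 5.81 = 21.41 W

21.41 W


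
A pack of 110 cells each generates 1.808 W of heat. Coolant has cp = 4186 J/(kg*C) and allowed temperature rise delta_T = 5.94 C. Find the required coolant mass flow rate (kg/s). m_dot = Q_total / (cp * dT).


Step 1: Total heat Q = 110 * 1.808 W = 198.88 W
Step 2: denom = cp * dT = 4186 * 5.94 = 24865
Step 3: m_dot = 198.88 / 24865 = 0.007998 kg/s

0.007998 kg/s


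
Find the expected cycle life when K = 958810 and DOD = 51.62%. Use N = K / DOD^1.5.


Step 1: DOD^1.5 = 51.62^1.5 = 370.87
Step 2: N = 958810 / 370.87 = 2585 cycles

2585 cycles


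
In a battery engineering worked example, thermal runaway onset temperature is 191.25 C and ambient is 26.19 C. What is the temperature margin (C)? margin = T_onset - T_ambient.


Safety margin = 191.25 C - 26.19 C = 165.06 C

165.06 C


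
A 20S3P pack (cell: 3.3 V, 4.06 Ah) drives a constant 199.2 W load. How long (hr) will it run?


Step 1: E_pack = Ns * V_cell * Np * C_cell = 20 * 3.3 * 3 * 4.06 = 803.88 Wh
Step 2: t = E_pack / P = 803.88 / 199.2 = 4.036 hr

4.036 hr


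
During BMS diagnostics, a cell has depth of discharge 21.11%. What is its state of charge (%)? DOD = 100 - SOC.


SOC = 100 - DOD = 100 - 21.11 = 78.89%

78.89%


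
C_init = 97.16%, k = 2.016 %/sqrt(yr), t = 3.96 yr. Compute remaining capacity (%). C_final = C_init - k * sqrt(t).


Step 1: sqrt(3.96 yr) = 1.99
Step 2: drop = 2.016 * 1.99 = 4.0118
Step 3: C_final = 97.16 - 4.0118 = 93.15%

93.15%


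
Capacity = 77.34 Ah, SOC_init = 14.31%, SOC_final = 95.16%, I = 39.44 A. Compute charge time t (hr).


Step 1: dSOC = 95.16% - 14.31% = 80.85%
Step 2: delta_Ah = 77.34 * 80.85 / 100 = 62.529 Ah
Step 3: t = 62.529 / 39.44 = 1.585 hr

1.585 hr


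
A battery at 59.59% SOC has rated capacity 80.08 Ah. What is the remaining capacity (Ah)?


remaining = SOC / 100 * total = 59.59 / 100 * 80.08 = 47.72 Ah

47.72 Ah


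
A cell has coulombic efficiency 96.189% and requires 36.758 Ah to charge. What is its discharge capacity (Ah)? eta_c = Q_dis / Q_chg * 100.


Q_dis = eta/100 * Q_chg = 96.189/100 * 36.758 = 35.36 Ah

35.36 Ah


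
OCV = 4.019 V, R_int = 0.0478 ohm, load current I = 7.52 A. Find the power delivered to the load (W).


Step 1: V_terminal = OCV - I*R = 4.019 - 7.52 * 0.0478 = 3.6595 V
Step 2: P_out = V_terminal * I = 3.6595 * 7.52 = 27.52 W

27.52 W


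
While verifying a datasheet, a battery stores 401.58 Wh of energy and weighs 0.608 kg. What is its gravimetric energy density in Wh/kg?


Specific energy = 401.58 Wh / 0.608 kg = 660.5 Wh/kg

660.5 Wh/kg


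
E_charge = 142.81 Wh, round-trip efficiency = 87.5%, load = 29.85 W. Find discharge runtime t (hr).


Step 1: E_discharge = eta/100 * E_charge = 87.5/100 * 142.81 = 124.96 Wh
Step 2: t = E_discharge / P = 124.96 / 29.85 = 4.186 hr

4.186 hr


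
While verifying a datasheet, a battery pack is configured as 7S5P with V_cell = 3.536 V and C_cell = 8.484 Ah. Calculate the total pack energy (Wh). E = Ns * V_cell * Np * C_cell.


V_pack = 7 * 3.536 = 24.752 V
C_pack = 5 * 8.484 = 42.42 Ah
E = V_pack * C_pack = 24.752 * 42.42 = 1050 Wh

1050 Wh


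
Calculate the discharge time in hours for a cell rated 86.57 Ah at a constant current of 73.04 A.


t = capacity / current = 86.57 / 73.04 = 1.185 hr

1.185 hr


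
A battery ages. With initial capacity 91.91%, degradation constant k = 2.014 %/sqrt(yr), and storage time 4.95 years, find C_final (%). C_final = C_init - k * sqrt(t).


sqrt(t) = sqrt(4.95) = 2.2249
C_final = 91.91 - 2.014 * 2.2249 = 87.43%

87.43%


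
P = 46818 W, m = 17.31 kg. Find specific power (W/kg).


SP = P / m = 46818 / 17.31 = 2705 W/kg

2705 W/kg


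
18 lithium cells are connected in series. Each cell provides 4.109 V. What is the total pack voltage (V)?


V_pack = n * V_cell = 18 * 4.109 = 73.962 V

73.962 V


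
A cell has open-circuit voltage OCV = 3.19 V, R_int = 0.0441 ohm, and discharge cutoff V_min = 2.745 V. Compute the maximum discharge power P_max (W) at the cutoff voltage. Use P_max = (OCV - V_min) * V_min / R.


P_max = (OCV - V_min) * V_min / R = (3.19 - 2.745) * 2.745 / 0.0441 = 0.445 * 2.745 / 0.0441 = 27.70 W

27.70 W


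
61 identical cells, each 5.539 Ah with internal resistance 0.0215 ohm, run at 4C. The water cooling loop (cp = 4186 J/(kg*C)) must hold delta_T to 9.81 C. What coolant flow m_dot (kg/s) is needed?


Step 1: I = 4 * 5.539 = 22.156 A
Step 2: Q_cell = I^2 * R = 22.156^2 * 0.0215 = 10.554 W
Step 3: Q_total = 61 * 10.554 = 643.79 W
Step 4: m_dot = Q_total / (cp * dT) = 643.79 / (4186 * 9.81) = 0.01568 kg/s

0.01568 kg/s


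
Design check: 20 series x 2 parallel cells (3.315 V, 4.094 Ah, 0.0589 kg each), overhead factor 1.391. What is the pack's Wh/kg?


Step 1: V_pack = 20 * 3.315 = 66.3 V
Step 2: C_pack = 2 * 4.094 = 8.188 Ah
Step 3: E_pack = V_pack * C_pack = 66.3 * 8.188 = 542.86 Wh
Step 4: m_pack = 20 * 2 * 0.0589 * 1.391 = 3.2772 kg
Step 5: ED = E_pack / m_pack = 542.86 / 3.2772 = 165.6 Wh/kg

165.6 Wh/kg


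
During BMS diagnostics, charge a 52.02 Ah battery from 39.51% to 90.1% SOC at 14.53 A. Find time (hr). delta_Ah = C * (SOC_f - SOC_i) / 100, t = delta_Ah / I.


Step 1: dSOC = 90.1% - 39.51% = 50.59%
Step 2: delta_Ah = 52.02 * 50.59 / 100 = 26.317 Ah
Step 3: t = 26.317 / 14.53 = 1.811 hr

1.811 hr


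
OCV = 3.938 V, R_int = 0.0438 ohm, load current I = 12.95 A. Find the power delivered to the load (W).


Step 1: V_terminal = OCV - I*R = 3.938 - 12.95 * 0.0438 = 3.3708 V
Step 2: P_out = V_terminal * I = 3.3708 * 12.95 = 43.65 W

43.65 W


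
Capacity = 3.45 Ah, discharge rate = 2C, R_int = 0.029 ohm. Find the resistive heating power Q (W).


Step 1: I = C_rate * capacity = 2 * 3.45 = 6.9 A
Step 2: Q = I^2 * R = 6.9^2 * 0.029 = 47.61 * 0.029 = 1.381 W

1.381 W


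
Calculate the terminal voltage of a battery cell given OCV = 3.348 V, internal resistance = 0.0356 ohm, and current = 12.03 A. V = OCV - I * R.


V = OCV - I*R = 3.348 - 12.03 * 0.0356 = 2.920 V

2.920 V


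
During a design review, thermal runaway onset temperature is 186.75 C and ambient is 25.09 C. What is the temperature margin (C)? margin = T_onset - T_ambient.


Safety margin = 186.75 C - 25.09 C = 161.66 C

161.66 C


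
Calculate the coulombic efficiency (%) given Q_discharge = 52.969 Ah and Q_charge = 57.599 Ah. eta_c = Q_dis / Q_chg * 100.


Coulombic efficiency = 52.969/57.599 * 100% = 91.96%

91.96%


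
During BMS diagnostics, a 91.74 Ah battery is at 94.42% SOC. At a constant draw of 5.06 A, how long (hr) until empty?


Step 1: remaining = SOC/100 * C_total = 94.42/100 * 91.74 = 86.621 Ah
Step 2: t = remaining / I = 86.621 / 5.06 = 17.12 hr

17.12 hr


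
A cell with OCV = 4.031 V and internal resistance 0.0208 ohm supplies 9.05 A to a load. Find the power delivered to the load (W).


Step 1: V_terminal = OCV - I*R = 4.031 - 9.05 * 0.0208 = 3.8428 V
Step 2: P_out = V_terminal * I = 3.8428 * 9.05 = 34.78 W

34.78 W


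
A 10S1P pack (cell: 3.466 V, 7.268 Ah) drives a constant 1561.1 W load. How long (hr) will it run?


Step 1: E_pack = Ns * V_cell * Np * C_cell = 10 * 3.466 * 1 * 7.268 = 251.91 Wh
Step 2: t = E_pack / P = 251.91 / 1561.1 = 0.1614 hr

0.1614 hr


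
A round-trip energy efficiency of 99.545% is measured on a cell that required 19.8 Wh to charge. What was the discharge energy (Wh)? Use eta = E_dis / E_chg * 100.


E_dis = eta/100 * E_chg = 99.545/100 * 19.8 = 19.71 Wh

19.71 Wh


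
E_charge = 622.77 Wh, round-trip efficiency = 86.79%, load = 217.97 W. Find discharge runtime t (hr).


Step 1: E_discharge = eta/100 * E_charge = 86.79/100 * 622.77 = 540.5 Wh
Step 2: t = E_discharge / P = 540.5 / 217.97 = 2.480 hr

2.480 hr


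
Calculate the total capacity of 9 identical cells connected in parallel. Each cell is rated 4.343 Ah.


C_total = 9 * 4.343 = 39.087 Ah

39.087 Ah


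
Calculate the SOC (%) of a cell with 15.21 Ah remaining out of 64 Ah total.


SOC = (remaining / total) * 100 = (15.21 / 64) * 100 = 23.77%

23.77%


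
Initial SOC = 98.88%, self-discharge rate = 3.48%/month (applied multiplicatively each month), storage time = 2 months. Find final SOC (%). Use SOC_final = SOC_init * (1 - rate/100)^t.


Monthly retention factor = 1 - 3.48/100 = 0.9652
Over 2 months: factor^2 = 0.93161
SOC_final = 98.88 * 0.93161 = 92.12%

92.12%


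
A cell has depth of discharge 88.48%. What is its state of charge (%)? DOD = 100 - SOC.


SOC = 100 - DOD = 100 - 88.48 = 11.52%

11.52%


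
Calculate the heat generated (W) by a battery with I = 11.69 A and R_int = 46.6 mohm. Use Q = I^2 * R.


Convert: R = 46.6 mohm = 0.0466 ohm
Q = I^2 * R = 11.69^2 * 0.0466 = 6.368 W

6.368 W


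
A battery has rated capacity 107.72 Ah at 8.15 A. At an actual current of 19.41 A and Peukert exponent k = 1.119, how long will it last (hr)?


Step 1: t_rated = C / I_rated = 107.72 / 8.15 = 13.217 hr
Step 2: ratio = 8.15 / 19.41 = 0.41989
Step 3: ratio^k = 0.41989^1.119 = 0.37869
Step 4: t = t_rated * ratio^k = 13.217 * 0.37869 = 5.005 hr

5.005 hr


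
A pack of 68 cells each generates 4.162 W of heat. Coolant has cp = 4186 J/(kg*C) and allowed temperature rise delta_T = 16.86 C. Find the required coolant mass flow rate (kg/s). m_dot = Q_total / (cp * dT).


Step 1: Total heat Q = 68 * 4.162 W = 283.02 W
Step 2: denom = cp * dT = 4186 * 16.86 = 70576
Step 3: m_dot = 283.02 / 70576 = 0.004010 kg/s

0.004010 kg/s


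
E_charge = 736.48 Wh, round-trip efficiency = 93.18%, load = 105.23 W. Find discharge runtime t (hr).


Step 1: E_discharge = eta/100 * E_charge = 93.18/100 * 736.48 = 686.25 Wh
Step 2: t = E_discharge / P = 686.25 / 105.23 = 6.521 hr

6.521 hr


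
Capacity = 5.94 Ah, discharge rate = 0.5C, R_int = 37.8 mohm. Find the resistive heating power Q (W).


Convert: R = 37.8 mohm = 0.0378 ohm
Step 1: I = C_rate * capacity = 0.5 * 5.94 = 2.97 A
Step 2: Q = I^2 * R = 2.97^2 * 0.0378 = 8.8209 * 0.0378 = 0.3334 W

0.3334 W


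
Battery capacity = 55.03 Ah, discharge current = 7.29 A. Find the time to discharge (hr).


Runtime = 55.03 Ah / 7.29 A = 7.549 hr

7.549 hr


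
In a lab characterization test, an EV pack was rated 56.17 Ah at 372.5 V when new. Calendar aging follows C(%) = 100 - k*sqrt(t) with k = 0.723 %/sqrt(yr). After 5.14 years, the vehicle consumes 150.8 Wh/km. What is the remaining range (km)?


Step 1: capacity retention = 100 - 0.723 * sqrt(5.14) = 100 - 0.723 * 2.2672 = 98.361%
Step 2: C_now = 56.17 * 98.361/100 = 55.249 Ah
Step 3: E_pack = V * C_now = 372.5 * 55.249 = 20580 Wh
Step 4: range = E_pack / consumption = 20580 / 150.8 = 136.5 km

136.5 km


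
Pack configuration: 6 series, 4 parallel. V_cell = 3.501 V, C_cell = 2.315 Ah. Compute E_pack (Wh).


E = Ns * Vcell * Np * Ccell = 6 * 3.501 * 4 * 2.315 = 194.5 Wh

194.5 Wh


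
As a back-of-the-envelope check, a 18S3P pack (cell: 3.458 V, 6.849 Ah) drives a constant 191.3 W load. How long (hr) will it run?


Step 1: E_pack = Ns * V_cell * Np * C_cell = 18 * 3.458 * 3 * 6.849 = 1278.9 Wh
Step 2: t = E_pack / P = 1278.9 / 191.3 = 6.685 hr

6.685 hr


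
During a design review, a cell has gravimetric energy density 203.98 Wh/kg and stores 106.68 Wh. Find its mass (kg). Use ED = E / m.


m = E / ED = 106.68 / 203.98 = 0.5230 kg

0.5230 kg


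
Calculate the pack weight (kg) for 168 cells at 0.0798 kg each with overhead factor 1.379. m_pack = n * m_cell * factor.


Cell mass sum = 168 * 0.0798 = 13.406 kg
With overhead 1.379: m_pack = 13.406 * 1.379 = 18.49 kg

18.49 kg


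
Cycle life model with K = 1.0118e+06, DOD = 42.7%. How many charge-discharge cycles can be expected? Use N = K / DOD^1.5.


Step 1: DOD^1.5 = 42.7^1.5 = 279.02
Step 2: N = 1.0118e+06 / 279.02 = 3626 cycles

3626 cycles


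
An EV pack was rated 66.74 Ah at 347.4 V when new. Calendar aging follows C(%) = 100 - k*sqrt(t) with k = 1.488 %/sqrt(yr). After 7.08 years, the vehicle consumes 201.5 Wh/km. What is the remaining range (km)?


Step 1: capacity retention = 100 - 1.488 * sqrt(7.08) = 100 - 1.488 * 2.6608 = 96.041%
Step 2: C_now = 66.74 * 96.041/100 = 64.098 Ah
Step 3: E_pack = V * C_now = 347.4 * 64.098 = 22268 Wh
Step 4: range = E_pack / consumption = 22268 / 201.5 = 110.5 km

110.5 km


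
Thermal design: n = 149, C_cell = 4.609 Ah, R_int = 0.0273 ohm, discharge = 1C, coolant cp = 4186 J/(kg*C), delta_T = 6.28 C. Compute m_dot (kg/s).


Step 1: I = 1 * 4.609 = 4.609 A
Step 2: Q_cell = I^2 * R = 4.609^2 * 0.0273 = 0.57993 W
Step 3: Q_total = 149 * 0.57993 = 86.41 W
Step 4: m_dot = Q_total / (cp * dT) = 86.41 / (4186 * 6.28) = 0.003287 kg/s

0.003287 kg/s


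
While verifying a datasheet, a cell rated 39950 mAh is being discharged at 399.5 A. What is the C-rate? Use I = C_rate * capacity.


Convert: capacity = 39950 mAh = 39.95 Ah
C_rate = I / capacity = 399.5 / 39.95 = 10C

10C


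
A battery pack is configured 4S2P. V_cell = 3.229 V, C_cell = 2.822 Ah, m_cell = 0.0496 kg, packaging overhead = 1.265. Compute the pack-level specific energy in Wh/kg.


Step 1: V_pack = 4 * 3.229 = 12.916 V
Step 2: C_pack = 2 * 2.822 = 5.644 Ah
Step 3: E_pack = V_pack * C_pack = 12.916 * 5.644 = 72.898 Wh
Step 4: m_pack = 4 * 2 * 0.0496 * 1.265 = 0.50195 kg
Step 5: ED = E_pack / m_pack = 72.898 / 0.50195 = 145.2 Wh/kg

145.2 Wh/kg


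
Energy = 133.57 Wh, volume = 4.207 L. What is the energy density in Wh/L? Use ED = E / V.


Volumetric ED = 133.57 Wh / 4.207 L = 31.75 Wh/L

31.75 Wh/L


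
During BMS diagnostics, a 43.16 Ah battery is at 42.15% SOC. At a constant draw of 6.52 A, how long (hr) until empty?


Step 1: remaining = SOC/100 * C_total = 42.15/100 * 43.16 = 18.192 Ah
Step 2: t = remaining / I = 18.192 / 6.52 = 2.790 hr

2.790 hr


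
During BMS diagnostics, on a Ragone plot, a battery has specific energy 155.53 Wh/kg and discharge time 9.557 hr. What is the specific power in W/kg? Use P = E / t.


Specific power = 155.53 Wh/kg / 9.557 hr = 16.27 W/kg

16.27 W/kg


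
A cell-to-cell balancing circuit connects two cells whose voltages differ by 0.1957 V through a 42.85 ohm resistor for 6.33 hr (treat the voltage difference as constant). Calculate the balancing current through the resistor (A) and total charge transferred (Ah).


First, Ohm's law: I_bal = 0.1957 V / 42.85 ohm = 0.0045671 A
Then Q = I * t = 0.0045671 A * 6.33 hr = 0.02891 Ah

I=0.0045671 A, Q=0.02891 Ah


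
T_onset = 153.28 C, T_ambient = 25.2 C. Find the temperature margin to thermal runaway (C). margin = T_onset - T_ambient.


margin = T_onset - T_ambient = 153.28 - 25.2 = 128.08 C

128.08 C


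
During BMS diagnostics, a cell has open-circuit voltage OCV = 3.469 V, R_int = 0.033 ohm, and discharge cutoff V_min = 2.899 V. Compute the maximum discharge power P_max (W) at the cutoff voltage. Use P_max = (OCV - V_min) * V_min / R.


P_max = (OCV - V_min) * V_min / R = (3.469 - 2.899) * 2.899 / 0.033 = 0.57 * 2.899 / 0.033 = 50.07 W

50.07 W


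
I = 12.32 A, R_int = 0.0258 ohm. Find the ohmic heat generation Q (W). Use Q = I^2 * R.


I^2 = 151.78
Q = 151.78 * 0.0258 = 3.916 W

3.916 W


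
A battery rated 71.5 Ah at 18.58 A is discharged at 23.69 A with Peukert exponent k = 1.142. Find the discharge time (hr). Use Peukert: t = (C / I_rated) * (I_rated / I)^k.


t_rated = C / I_rated = 71.5 / 18.58 = 3.8482 hr
(I_rated/I)^k = (0.7843)^1.142 = 0.7577
t = t_rated * (I_rated/I)^k = 3.8482 * 0.7577 = 2.916 hr

2.916 hr


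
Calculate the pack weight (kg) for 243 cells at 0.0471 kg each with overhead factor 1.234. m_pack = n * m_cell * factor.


Cell mass sum = 243 * 0.0471 = 11.445 kg
With overhead 1.234: m_pack = 11.445 * 1.234 = 14.12 kg

14.12 kg


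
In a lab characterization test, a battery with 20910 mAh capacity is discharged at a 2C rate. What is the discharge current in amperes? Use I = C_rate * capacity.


Convert: capacity = 20910 mAh = 20.91 Ah
I = C_rate * capacity = 2 * 20.91 = 41.82 A

41.82 A


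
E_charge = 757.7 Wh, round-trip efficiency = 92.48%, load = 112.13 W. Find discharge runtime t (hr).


Step 1: E_discharge = eta/100 * E_charge = 92.48/100 * 757.7 = 700.72 Wh
Step 2: t = E_discharge / P = 700.72 / 112.13 = 6.249 hr

6.249 hr


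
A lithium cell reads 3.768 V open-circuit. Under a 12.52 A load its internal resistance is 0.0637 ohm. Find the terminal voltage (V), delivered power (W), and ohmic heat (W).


Step 1: V_terminal = OCV - I*R = 3.768 - 12.52 * 0.0637 = 2.9705 V
Step 2: P_out = V_terminal * I = 2.9705 * 12.52 = 37.19 W
Step 3: Q = I^2 * R = 12.52^2 * 0.0637 = 9.985 W

V=2.9705 V, P=37.19 W, Q=9.985 W


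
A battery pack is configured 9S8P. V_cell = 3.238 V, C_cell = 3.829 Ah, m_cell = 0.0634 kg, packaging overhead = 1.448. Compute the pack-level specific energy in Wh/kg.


Step 1: V_pack = 9 * 3.238 = 29.142 V
Step 2: C_pack = 8 * 3.829 = 30.632 Ah
Step 3: E_pack = V_pack * C_pack = 29.142 * 30.632 = 892.68 Wh
Step 4: m_pack = 9 * 8 * 0.0634 * 1.448 = 6.6098 kg
Step 5: ED = E_pack / m_pack = 892.68 / 6.6098 = 135.1 Wh/kg

135.1 Wh/kg


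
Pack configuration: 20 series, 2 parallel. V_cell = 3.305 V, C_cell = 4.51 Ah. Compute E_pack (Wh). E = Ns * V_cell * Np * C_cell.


E = Ns * Vcell * Np * Ccell = 20 * 3.305 * 2 * 4.51 = 596.2 Wh

596.2 Wh


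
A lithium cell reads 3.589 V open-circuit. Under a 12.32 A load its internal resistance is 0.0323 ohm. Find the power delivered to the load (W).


Step 1: V_terminal = OCV - I*R = 3.589 - 12.32 * 0.0323 = 3.1911 V
Step 2: P_out = V_terminal * I = 3.1911 * 12.32 = 39.31 W

39.31 W


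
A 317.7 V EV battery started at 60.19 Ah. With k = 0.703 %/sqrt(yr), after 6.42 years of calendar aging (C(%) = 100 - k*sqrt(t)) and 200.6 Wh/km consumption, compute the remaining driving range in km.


Step 1: capacity retention = 100 - 0.703 * sqrt(6.42) = 100 - 0.703 * 2.5338 = 98.219%
Step 2: C_now = 60.19 * 98.219/100 = 59.118 Ah
Step 3: E_pack = V * C_now = 317.7 * 59.118 = 18782 Wh
Step 4: range = E_pack / consumption = 18782 / 200.6 = 93.63 km

93.63 km


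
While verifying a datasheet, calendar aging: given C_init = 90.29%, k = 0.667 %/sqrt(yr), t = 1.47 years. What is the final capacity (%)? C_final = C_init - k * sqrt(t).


sqrt(t) = sqrt(1.47) = 1.2124
C_final = 90.29 - 0.667 * 1.2124 = 89.48%

89.48%


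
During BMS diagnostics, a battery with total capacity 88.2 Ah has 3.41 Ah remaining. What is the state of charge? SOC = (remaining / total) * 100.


SOC = (remaining / total) * 100 = (3.41 / 88.2) * 100 = 3.866%

3.866%


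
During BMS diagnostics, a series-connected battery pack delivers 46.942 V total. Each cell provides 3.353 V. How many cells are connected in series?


n = V_pack / V_cell = 46.942 / 3.353 = 14

14


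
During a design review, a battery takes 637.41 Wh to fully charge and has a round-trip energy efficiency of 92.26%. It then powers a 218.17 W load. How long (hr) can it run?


Step 1: E_discharge = eta/100 * E_charge = 92.26/100 * 637.41 = 588.07 Wh
Step 2: t = E_discharge / P = 588.07 / 218.17 = 2.695 hr

2.695 hr


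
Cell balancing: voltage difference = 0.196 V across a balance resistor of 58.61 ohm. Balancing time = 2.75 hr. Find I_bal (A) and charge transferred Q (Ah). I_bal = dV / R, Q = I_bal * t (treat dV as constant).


First, Ohm's law: I_bal = 0.196 V / 58.61 ohm = 0.0033441 A
Then Q = I * t = 0.0033441 A * 2.75 hr = 0.009196 Ah

I=0.0033441 A, Q=0.009196 Ah


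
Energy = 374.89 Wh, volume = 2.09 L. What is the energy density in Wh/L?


ED = E / V = 374.89 / 2.09 = 179.4 Wh/L

179.4 Wh/L


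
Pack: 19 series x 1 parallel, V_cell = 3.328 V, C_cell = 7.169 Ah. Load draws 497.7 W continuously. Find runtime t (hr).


Step 1: E_pack = Ns * V_cell * Np * C_cell = 19 * 3.328 * 1 * 7.169 = 453.31 Wh
Step 2: t = E_pack / P = 453.31 / 497.7 = 0.9108 hr

0.9108 hr


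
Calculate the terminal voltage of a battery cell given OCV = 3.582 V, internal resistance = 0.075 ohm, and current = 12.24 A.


V = OCV - I*R = 3.582 - 12.24 * 0.075 = 2.664 V

2.664 V


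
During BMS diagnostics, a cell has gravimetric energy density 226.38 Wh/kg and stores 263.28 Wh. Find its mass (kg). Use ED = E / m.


m = E / ED = 263.28 / 226.38 = 1.163 kg

1.163 kg


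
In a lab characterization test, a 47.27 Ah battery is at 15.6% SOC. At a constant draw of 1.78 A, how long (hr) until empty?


Step 1: remaining = SOC/100 * C_total = 15.6/100 * 47.27 = 7.3741 Ah
Step 2: t = remaining / I = 7.3741 / 1.78 = 4.143 hr

4.143 hr


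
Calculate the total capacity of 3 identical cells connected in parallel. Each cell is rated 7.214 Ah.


Parallel capacities add: 3 * 7.214 Ah = 21.642 Ah

21.642 Ah


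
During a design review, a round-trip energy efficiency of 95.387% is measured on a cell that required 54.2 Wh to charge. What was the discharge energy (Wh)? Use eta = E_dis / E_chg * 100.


E_dis = eta/100 * E_chg = 95.387/100 * 54.2 = 51.70 Wh

51.70 Wh
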